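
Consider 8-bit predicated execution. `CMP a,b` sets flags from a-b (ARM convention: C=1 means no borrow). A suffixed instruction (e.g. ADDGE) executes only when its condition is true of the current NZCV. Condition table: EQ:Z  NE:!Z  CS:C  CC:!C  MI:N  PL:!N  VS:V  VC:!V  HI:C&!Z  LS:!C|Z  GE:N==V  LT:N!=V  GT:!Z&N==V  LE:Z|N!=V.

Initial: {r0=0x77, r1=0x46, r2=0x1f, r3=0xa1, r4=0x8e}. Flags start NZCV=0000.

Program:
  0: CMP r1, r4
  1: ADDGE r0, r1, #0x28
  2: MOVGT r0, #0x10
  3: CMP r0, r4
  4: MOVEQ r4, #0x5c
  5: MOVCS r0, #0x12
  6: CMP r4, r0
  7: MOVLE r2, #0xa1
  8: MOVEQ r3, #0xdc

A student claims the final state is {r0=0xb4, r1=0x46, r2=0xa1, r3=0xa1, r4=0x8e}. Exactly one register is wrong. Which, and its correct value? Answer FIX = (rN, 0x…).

FIX = (r0, 0x10)

0: ✓ CMP  NZCV=1001
1: ✓ ADDGE  r0←0x6e
2: ✓ MOVGT  r0←0x10
3: ✓ CMP  NZCV=1001
4: · MOVEQ
5: · MOVCS
6: ✓ CMP  NZCV=0011
7: ✓ MOVLE  r2←0xa1
8: · MOVEQ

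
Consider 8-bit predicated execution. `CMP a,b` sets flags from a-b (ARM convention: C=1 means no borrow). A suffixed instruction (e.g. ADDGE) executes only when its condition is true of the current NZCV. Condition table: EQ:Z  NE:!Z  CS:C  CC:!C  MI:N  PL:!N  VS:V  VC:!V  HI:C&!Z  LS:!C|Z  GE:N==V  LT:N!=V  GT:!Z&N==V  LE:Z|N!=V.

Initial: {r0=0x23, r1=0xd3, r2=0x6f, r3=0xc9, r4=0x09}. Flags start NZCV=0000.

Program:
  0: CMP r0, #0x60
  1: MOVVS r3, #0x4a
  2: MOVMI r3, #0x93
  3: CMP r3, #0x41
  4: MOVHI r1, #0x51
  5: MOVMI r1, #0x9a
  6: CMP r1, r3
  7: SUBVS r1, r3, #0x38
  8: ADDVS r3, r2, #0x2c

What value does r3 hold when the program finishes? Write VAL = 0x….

VAL = 0x9b

0: ✓ CMP  NZCV=1000
1: · MOVVS
2: ✓ MOVMI  r3←0x93
3: ✓ CMP  NZCV=0011
4: ✓ MOVHI  r1←0x51
5: · MOVMI
6: ✓ CMP  NZCV=1001
7: ✓ SUBVS  r1←0x5b
8: ✓ ADDVS  r3←0x9b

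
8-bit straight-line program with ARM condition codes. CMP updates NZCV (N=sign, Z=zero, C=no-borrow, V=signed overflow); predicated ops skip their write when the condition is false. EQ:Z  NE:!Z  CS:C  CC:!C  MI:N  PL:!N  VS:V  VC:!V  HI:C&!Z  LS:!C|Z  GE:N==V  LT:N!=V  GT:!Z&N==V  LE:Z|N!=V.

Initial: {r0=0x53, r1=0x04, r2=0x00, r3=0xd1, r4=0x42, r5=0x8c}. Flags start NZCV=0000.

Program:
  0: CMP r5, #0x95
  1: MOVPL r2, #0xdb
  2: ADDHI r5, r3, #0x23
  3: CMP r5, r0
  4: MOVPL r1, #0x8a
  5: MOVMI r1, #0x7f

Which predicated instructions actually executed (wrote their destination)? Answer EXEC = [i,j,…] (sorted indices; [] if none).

0: ✓ CMP  NZCV=1000
1: · MOVPL
2: · ADDHI
3: ✓ CMP  NZCV=0011
4: ✓ MOVPL  r1←0x8a
5: · MOVMI

EXEC = [4]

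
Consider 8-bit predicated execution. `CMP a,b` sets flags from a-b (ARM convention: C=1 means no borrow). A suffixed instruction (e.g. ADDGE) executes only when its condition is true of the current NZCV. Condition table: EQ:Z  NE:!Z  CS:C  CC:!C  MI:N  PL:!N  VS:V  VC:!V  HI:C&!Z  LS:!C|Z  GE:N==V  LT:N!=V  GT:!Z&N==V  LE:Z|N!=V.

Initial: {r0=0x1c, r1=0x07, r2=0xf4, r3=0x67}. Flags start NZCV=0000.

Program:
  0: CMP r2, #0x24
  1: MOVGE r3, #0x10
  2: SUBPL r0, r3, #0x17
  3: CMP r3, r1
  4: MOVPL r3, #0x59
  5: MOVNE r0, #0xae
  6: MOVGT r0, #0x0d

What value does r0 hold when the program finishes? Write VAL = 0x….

VAL = 0x0d

[0] flags=1010 → (cmp)
[1] flags=1010 GE?F → skip
[2] flags=1010 PL?F → skip
[3] flags=0010 → (cmp)
[4] flags=0010 PL?T → r3=0x59
[5] flags=0010 NE?T → r0=0xae
[6] flags=0010 GT?T → r0=0x0d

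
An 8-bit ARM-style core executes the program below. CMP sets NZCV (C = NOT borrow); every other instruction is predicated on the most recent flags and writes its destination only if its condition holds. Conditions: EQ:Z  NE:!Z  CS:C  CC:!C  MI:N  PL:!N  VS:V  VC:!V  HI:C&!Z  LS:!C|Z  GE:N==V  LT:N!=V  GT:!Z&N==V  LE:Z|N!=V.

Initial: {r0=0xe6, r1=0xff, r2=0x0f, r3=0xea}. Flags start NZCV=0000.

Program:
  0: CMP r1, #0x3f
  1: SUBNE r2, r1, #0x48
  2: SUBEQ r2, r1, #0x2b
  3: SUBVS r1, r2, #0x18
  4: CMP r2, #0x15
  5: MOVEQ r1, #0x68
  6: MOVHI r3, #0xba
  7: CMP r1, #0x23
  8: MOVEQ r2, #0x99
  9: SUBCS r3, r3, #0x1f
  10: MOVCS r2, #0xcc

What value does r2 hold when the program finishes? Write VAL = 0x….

VAL = 0xcc

[0] flags=1010 → (cmp)
[1] flags=1010 NE?T → r2=0xb7
[2] flags=1010 EQ?F → skip
[3] flags=1010 VS?F → skip
[4] flags=1010 → (cmp)
[5] flags=1010 EQ?F → skip
[6] flags=1010 HI?T → r3=0xba
[7] flags=1010 → (cmp)
[8] flags=1010 EQ?F → skip
[9] flags=1010 CS?T → r3=0x9b
[10] flags=1010 CS?T → r2=0xcc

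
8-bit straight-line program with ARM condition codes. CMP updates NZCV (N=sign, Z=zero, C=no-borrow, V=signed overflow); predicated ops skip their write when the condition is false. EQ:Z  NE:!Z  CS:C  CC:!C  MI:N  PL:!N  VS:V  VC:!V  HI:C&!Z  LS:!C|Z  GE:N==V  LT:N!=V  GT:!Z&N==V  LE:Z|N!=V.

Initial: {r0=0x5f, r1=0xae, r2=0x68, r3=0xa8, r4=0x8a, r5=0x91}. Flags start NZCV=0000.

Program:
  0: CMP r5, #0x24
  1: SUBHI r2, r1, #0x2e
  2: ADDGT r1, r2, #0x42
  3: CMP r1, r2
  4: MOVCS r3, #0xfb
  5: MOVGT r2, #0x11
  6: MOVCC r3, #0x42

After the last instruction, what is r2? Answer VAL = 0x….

VAL = 0x11

0: ✓ CMP  NZCV=0011
1: ✓ SUBHI  r2←0x80
2: · ADDGT
3: ✓ CMP  NZCV=0010
4: ✓ MOVCS  r3←0xfb
5: ✓ MOVGT  r2←0x11
6: · MOVCC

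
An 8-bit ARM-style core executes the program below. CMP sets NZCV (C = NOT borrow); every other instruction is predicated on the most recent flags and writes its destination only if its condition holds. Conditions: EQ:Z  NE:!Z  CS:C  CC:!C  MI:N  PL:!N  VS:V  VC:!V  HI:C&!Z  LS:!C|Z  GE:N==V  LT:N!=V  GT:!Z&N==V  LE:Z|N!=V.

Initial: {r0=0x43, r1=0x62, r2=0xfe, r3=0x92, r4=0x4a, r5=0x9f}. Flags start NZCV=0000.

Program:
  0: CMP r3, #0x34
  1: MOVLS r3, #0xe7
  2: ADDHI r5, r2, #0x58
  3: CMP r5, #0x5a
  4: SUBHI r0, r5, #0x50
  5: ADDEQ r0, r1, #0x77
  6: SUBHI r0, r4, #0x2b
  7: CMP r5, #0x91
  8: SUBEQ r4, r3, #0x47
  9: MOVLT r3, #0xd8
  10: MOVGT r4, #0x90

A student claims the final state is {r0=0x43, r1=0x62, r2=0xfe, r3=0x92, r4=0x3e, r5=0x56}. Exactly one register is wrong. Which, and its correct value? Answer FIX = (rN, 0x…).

FIX = (r4, 0x90)

[0] flags=0011 → (cmp)
[1] flags=0011 LS?F → skip
[2] flags=0011 HI?T → r5=0x56
[3] flags=1000 → (cmp)
[4] flags=1000 HI?F → skip
[5] flags=1000 EQ?F → skip
[6] flags=1000 HI?F → skip
[7] flags=1001 → (cmp)
[8] flags=1001 EQ?F → skip
[9] flags=1001 LT?F → skip
[10] flags=1001 GT?T → r4=0x90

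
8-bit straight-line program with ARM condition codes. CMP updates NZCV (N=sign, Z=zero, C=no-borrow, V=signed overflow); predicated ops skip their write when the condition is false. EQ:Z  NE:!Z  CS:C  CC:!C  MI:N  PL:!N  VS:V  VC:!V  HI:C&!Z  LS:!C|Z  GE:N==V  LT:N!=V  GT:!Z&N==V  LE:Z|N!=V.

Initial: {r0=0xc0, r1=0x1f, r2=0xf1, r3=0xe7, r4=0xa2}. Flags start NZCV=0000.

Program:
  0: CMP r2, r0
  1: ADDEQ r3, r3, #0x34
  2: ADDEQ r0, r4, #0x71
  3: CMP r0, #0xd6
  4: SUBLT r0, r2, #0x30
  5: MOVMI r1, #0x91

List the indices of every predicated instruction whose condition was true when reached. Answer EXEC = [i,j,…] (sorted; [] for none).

[0] flags=0010 → (cmp)
[1] flags=0010 EQ?F → skip
[2] flags=0010 EQ?F → skip
[3] flags=1000 → (cmp)
[4] flags=1000 LT?T → r0=0xc1
[5] flags=1000 MI?T → r1=0x91

EXEC = [4,5]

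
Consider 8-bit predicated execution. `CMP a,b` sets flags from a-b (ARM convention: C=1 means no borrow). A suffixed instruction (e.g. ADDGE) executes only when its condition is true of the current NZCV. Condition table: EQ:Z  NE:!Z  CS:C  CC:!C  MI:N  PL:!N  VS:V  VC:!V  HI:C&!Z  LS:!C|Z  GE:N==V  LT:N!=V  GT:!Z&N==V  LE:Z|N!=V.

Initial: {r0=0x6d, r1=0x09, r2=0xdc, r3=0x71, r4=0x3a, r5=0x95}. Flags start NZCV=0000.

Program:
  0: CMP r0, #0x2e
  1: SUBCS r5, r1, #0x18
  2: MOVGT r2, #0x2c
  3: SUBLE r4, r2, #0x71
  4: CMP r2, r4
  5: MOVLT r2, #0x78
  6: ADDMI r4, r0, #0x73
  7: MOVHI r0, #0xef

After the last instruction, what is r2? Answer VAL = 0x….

VAL = 0x78

[0] flags=0010 → (cmp)
[1] flags=0010 CS?T → r5=0xf1
[2] flags=0010 GT?T → r2=0x2c
[3] flags=0010 LE?F → skip
[4] flags=1000 → (cmp)
[5] flags=1000 LT?T → r2=0x78
[6] flags=1000 MI?T → r4=0xe0
[7] flags=1000 HI?F → skip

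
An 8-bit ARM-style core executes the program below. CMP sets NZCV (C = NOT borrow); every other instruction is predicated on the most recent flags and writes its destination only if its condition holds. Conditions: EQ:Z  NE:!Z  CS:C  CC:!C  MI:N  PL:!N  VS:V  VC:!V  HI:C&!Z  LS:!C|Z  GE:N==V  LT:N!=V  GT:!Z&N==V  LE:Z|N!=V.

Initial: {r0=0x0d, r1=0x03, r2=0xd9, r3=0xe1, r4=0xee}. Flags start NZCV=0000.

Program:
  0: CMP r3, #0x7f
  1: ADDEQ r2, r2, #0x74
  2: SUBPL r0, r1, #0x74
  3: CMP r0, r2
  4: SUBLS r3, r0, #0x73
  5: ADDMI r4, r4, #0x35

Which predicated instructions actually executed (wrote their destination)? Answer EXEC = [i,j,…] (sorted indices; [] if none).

EXEC = [2,4,5]

0: ✓ CMP  NZCV=0011
1: · ADDEQ
2: ✓ SUBPL  r0←0x8f
3: ✓ CMP  NZCV=1000
4: ✓ SUBLS  r3←0x1c
5: ✓ ADDMI  r4←0x23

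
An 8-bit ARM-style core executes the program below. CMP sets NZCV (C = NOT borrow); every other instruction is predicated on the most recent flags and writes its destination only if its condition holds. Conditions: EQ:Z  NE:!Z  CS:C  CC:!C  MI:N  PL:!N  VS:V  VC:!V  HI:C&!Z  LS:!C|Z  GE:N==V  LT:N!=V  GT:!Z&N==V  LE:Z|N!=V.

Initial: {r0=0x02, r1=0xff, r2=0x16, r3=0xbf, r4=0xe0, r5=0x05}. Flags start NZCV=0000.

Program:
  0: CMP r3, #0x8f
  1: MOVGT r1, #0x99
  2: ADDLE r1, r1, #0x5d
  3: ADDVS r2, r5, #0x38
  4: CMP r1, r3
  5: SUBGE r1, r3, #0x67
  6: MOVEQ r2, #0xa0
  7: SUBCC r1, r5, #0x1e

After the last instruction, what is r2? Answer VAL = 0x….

[0] flags=0010 → (cmp)
[1] flags=0010 GT?T → r1=0x99
[2] flags=0010 LE?F → skip
[3] flags=0010 VS?F → skip
[4] flags=1000 → (cmp)
[5] flags=1000 GE?F → skip
[6] flags=1000 EQ?F → skip
[7] flags=1000 CC?T → r1=0xe7

VAL = 0x16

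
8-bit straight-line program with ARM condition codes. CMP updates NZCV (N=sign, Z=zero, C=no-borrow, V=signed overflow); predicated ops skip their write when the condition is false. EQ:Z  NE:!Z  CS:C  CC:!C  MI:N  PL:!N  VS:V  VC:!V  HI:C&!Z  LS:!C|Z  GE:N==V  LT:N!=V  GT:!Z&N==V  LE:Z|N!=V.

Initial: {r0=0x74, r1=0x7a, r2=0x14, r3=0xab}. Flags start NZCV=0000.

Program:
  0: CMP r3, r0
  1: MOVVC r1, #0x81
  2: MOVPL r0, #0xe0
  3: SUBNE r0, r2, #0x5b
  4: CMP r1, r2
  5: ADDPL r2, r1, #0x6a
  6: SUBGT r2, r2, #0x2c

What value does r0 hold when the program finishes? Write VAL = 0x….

VAL = 0xb9

0: ✓ CMP  NZCV=0011
1: · MOVVC
2: ✓ MOVPL  r0←0xe0
3: ✓ SUBNE  r0←0xb9
4: ✓ CMP  NZCV=0010
5: ✓ ADDPL  r2←0xe4
6: ✓ SUBGT  r2←0xb8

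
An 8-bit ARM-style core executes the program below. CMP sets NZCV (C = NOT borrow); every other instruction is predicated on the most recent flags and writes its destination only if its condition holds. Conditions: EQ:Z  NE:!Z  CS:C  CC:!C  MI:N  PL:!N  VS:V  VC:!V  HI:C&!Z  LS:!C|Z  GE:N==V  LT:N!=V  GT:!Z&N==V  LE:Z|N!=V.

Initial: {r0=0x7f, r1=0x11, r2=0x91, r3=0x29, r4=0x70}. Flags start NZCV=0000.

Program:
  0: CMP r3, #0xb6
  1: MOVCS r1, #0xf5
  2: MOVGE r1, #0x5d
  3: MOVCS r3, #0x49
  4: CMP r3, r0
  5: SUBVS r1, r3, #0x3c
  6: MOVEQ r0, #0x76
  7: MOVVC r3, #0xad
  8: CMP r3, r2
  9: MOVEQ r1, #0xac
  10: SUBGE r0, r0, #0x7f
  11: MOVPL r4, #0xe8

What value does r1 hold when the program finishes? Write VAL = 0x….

[0] flags=0000 → (cmp)
[1] flags=0000 CS?F → skip
[2] flags=0000 GE?T → r1=0x5d
[3] flags=0000 CS?F → skip
[4] flags=1000 → (cmp)
[5] flags=1000 VS?F → skip
[6] flags=1000 EQ?F → skip
[7] flags=1000 VC?T → r3=0xad
[8] flags=0010 → (cmp)
[9] flags=0010 EQ?F → skip
[10] flags=0010 GE?T → r0=0x00
[11] flags=0010 PL?T → r4=0xe8

VAL = 0x5d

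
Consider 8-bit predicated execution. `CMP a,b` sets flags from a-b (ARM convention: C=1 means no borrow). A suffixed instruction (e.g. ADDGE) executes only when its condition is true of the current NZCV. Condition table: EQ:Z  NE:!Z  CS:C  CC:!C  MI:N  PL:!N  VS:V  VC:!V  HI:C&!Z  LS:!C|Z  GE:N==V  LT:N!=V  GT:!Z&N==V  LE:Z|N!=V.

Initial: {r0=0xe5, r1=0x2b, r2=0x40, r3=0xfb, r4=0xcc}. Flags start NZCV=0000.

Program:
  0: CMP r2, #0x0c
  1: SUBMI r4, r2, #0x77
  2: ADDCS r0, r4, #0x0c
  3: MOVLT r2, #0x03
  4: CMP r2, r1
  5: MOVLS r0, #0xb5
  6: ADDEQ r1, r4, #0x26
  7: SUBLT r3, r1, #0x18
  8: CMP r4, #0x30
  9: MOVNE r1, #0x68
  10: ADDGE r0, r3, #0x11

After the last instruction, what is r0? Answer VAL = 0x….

VAL = 0xd8

[0] flags=0010 → (cmp)
[1] flags=0010 MI?F → skip
[2] flags=0010 CS?T → r0=0xd8
[3] flags=0010 LT?F → skip
[4] flags=0010 → (cmp)
[5] flags=0010 LS?F → skip
[6] flags=0010 EQ?F → skip
[7] flags=0010 LT?F → skip
[8] flags=1010 → (cmp)
[9] flags=1010 NE?T → r1=0x68
[10] flags=1010 GE?F → skip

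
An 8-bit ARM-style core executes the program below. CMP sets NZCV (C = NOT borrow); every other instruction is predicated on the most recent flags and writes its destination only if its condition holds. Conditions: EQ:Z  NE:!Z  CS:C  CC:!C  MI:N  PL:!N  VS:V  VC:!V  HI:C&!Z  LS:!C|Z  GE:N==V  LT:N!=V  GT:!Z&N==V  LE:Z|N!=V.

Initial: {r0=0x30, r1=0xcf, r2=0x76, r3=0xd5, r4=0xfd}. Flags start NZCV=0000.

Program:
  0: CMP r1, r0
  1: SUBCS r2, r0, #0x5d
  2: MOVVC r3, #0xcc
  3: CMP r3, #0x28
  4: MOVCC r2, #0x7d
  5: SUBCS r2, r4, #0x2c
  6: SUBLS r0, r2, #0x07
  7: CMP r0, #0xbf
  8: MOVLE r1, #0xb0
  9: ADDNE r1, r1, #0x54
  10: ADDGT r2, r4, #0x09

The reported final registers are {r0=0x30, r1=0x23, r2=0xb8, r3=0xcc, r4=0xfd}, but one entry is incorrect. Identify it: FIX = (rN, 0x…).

FIX = (r2, 0x06)

[0] flags=1010 → (cmp)
[1] flags=1010 CS?T → r2=0xd3
[2] flags=1010 VC?T → r3=0xcc
[3] flags=1010 → (cmp)
[4] flags=1010 CC?F → skip
[5] flags=1010 CS?T → r2=0xd1
[6] flags=1010 LS?F → skip
[7] flags=0000 → (cmp)
[8] flags=0000 LE?F → skip
[9] flags=0000 NE?T → r1=0x23
[10] flags=0000 GT?T → r2=0x06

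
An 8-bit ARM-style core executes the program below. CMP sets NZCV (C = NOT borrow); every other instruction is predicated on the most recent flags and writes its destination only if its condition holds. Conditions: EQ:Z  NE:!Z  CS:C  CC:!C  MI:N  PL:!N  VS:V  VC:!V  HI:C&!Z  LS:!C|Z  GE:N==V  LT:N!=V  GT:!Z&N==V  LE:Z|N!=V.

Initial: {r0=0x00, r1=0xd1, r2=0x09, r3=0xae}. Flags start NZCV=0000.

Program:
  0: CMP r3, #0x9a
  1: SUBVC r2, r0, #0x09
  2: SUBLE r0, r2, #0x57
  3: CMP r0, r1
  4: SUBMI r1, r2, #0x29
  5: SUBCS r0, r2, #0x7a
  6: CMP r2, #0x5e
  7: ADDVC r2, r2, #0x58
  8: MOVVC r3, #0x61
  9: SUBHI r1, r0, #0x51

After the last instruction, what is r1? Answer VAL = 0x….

0: ✓ CMP  NZCV=0010
1: ✓ SUBVC  r2←0xf7
2: · SUBLE
3: ✓ CMP  NZCV=0000
4: · SUBMI
5: · SUBCS
6: ✓ CMP  NZCV=1010
7: ✓ ADDVC  r2←0x4f
8: ✓ MOVVC  r3←0x61
9: ✓ SUBHI  r1←0xaf

VAL = 0xaf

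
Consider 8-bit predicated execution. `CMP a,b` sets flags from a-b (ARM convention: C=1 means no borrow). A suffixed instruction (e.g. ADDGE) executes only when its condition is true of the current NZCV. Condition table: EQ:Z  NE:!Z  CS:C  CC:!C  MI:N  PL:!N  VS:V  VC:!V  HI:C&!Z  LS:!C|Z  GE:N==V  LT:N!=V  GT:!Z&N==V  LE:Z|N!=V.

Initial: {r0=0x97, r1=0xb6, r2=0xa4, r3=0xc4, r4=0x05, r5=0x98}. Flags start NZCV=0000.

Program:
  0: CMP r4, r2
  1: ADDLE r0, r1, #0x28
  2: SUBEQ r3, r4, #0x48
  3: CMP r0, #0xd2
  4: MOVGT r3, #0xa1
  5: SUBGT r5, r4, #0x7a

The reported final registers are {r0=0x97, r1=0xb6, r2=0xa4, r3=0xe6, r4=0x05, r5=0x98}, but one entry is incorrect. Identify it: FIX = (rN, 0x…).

[0] flags=0000 → (cmp)
[1] flags=0000 LE?F → skip
[2] flags=0000 EQ?F → skip
[3] flags=1000 → (cmp)
[4] flags=1000 GT?F → skip
[5] flags=1000 GT?F → skip

FIX = (r3, 0xc4)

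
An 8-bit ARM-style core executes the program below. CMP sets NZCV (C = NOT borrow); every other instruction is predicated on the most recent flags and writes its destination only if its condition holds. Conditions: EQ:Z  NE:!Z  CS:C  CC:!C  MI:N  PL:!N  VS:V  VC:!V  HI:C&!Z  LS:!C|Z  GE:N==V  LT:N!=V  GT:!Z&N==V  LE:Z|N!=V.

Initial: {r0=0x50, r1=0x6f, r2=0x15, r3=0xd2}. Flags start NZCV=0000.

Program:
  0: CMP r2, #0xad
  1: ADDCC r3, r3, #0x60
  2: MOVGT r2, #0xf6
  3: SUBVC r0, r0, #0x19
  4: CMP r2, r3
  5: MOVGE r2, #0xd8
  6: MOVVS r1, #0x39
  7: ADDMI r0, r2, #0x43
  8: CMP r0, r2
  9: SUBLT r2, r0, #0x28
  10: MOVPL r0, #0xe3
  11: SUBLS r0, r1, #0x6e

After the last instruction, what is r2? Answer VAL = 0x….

VAL = 0xf6

0: ✓ CMP  NZCV=0000
1: ✓ ADDCC  r3←0x32
2: ✓ MOVGT  r2←0xf6
3: ✓ SUBVC  r0←0x37
4: ✓ CMP  NZCV=1010
5: · MOVGE
6: · MOVVS
7: ✓ ADDMI  r0←0x39
8: ✓ CMP  NZCV=0000
9: · SUBLT
10: ✓ MOVPL  r0←0xe3
11: ✓ SUBLS  r0←0x01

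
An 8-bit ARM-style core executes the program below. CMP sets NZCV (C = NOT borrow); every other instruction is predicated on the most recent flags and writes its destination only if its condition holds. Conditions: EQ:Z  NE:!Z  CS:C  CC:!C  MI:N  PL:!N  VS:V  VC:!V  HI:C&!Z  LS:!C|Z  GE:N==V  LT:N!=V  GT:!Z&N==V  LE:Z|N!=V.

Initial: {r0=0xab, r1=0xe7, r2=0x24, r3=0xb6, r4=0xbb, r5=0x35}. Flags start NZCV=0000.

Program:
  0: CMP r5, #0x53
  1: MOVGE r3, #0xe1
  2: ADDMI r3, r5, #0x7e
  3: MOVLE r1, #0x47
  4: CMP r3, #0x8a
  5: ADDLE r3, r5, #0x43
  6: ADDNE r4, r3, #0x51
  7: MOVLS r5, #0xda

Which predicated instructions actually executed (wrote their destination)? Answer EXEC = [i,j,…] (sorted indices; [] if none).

[0] flags=1000 → (cmp)
[1] flags=1000 GE?F → skip
[2] flags=1000 MI?T → r3=0xb3
[3] flags=1000 LE?T → r1=0x47
[4] flags=0010 → (cmp)
[5] flags=0010 LE?F → skip
[6] flags=0010 NE?T → r4=0x04
[7] flags=0010 LS?F → skip

EXEC = [2,3,6]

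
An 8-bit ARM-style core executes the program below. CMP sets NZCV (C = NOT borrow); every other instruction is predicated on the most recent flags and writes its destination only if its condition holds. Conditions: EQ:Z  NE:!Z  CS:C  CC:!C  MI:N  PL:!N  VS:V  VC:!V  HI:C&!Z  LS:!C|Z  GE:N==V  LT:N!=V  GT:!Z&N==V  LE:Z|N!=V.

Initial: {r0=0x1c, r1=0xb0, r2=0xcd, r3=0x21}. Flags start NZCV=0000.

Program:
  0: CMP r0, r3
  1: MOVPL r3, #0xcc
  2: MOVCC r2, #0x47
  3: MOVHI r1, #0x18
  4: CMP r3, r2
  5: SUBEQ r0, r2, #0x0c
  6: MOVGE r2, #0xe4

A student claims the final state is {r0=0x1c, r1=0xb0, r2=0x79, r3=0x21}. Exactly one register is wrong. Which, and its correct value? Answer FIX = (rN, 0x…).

FIX = (r2, 0x47)

0: ✓ CMP  NZCV=1000
1: · MOVPL
2: ✓ MOVCC  r2←0x47
3: · MOVHI
4: ✓ CMP  NZCV=1000
5: · SUBEQ
6: · MOVGE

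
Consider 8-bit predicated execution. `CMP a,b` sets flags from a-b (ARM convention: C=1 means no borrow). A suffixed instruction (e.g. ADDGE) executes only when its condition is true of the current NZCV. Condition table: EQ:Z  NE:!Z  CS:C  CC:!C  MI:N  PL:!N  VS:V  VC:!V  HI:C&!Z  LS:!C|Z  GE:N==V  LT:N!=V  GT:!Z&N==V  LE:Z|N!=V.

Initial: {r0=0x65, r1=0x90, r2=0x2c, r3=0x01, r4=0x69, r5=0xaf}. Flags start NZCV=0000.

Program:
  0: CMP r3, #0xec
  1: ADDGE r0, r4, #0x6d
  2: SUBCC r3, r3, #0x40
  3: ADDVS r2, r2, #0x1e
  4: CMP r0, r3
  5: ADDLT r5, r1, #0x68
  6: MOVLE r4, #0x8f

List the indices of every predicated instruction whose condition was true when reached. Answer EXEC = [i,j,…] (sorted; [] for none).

[0] flags=0000 → (cmp)
[1] flags=0000 GE?T → r0=0xd6
[2] flags=0000 CC?T → r3=0xc1
[3] flags=0000 VS?F → skip
[4] flags=0010 → (cmp)
[5] flags=0010 LT?F → skip
[6] flags=0010 LE?F → skip

EXEC = [1,2]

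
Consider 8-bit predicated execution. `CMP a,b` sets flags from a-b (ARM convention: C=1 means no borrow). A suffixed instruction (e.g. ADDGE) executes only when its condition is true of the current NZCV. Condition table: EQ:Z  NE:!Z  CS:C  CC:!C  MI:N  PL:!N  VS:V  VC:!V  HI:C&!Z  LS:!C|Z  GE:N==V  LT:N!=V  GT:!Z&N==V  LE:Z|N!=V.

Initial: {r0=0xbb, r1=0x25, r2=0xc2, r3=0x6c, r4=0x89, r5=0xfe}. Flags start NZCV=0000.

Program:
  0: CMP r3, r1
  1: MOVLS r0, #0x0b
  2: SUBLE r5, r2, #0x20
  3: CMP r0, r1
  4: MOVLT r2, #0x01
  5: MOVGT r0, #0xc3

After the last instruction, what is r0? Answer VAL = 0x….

VAL = 0xbb

[0] flags=0010 → (cmp)
[1] flags=0010 LS?F → skip
[2] flags=0010 LE?F → skip
[3] flags=1010 → (cmp)
[4] flags=1010 LT?T → r2=0x01
[5] flags=1010 GT?F → skip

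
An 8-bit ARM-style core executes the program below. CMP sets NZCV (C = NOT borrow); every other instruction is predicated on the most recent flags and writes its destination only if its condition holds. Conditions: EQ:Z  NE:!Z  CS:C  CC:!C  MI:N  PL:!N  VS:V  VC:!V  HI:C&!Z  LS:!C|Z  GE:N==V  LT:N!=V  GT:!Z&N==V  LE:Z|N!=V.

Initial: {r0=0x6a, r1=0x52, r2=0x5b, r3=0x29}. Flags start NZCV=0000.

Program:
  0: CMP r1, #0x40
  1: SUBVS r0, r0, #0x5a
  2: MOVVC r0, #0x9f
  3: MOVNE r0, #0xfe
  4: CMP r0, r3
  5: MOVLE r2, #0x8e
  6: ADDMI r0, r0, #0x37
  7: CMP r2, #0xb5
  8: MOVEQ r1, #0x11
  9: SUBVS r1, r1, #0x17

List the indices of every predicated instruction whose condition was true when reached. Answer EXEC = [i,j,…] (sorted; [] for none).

EXEC = [2,3,5,6]

[0] flags=0010 → (cmp)
[1] flags=0010 VS?F → skip
[2] flags=0010 VC?T → r0=0x9f
[3] flags=0010 NE?T → r0=0xfe
[4] flags=1010 → (cmp)
[5] flags=1010 LE?T → r2=0x8e
[6] flags=1010 MI?T → r0=0x35
[7] flags=1000 → (cmp)
[8] flags=1000 EQ?F → skip
[9] flags=1000 VS?F → skip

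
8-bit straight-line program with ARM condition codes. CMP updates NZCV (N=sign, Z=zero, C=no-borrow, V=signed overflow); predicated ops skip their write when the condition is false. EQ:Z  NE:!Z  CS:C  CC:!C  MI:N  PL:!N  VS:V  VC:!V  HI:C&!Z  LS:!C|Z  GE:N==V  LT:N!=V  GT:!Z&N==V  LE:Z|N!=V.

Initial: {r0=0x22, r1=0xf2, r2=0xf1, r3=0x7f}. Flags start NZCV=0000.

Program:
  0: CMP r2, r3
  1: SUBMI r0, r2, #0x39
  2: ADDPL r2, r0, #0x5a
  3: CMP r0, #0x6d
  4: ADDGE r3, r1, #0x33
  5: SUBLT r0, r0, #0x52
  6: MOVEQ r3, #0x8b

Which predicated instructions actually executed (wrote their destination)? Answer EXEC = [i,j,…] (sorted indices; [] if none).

EXEC = [2,5]

[0] flags=0011 → (cmp)
[1] flags=0011 MI?F → skip
[2] flags=0011 PL?T → r2=0x7c
[3] flags=1000 → (cmp)
[4] flags=1000 GE?F → skip
[5] flags=1000 LT?T → r0=0xd0
[6] flags=1000 EQ?F → skip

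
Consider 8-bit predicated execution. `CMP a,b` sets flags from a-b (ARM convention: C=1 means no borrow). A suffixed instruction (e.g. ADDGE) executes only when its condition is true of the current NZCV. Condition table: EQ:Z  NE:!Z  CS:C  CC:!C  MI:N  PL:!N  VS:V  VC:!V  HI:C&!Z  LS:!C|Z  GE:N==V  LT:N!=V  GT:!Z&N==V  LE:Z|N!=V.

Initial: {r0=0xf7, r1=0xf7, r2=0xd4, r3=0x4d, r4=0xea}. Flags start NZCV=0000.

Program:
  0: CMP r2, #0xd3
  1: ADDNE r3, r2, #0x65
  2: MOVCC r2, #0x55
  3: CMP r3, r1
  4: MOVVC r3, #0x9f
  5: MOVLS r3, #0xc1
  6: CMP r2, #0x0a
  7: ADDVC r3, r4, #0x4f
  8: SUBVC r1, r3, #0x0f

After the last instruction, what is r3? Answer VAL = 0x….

VAL = 0x39

[0] flags=0010 → (cmp)
[1] flags=0010 NE?T → r3=0x39
[2] flags=0010 CC?F → skip
[3] flags=0000 → (cmp)
[4] flags=0000 VC?T → r3=0x9f
[5] flags=0000 LS?T → r3=0xc1
[6] flags=1010 → (cmp)
[7] flags=1010 VC?T → r3=0x39
[8] flags=1010 VC?T → r1=0x2a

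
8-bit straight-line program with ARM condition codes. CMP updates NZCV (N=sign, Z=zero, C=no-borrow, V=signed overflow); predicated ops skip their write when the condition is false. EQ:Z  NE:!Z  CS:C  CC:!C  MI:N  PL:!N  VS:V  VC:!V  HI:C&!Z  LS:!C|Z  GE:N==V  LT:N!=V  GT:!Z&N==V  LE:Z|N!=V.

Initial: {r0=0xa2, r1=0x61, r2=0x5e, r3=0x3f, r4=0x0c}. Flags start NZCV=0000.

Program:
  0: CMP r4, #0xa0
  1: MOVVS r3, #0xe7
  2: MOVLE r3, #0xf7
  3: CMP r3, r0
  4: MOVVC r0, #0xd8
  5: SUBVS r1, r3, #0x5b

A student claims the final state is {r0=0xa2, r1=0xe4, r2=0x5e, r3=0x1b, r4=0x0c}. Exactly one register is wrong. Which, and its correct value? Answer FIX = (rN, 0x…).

[0] flags=0000 → (cmp)
[1] flags=0000 VS?F → skip
[2] flags=0000 LE?F → skip
[3] flags=1001 → (cmp)
[4] flags=1001 VC?F → skip
[5] flags=1001 VS?T → r1=0xe4

FIX = (r3, 0x3f)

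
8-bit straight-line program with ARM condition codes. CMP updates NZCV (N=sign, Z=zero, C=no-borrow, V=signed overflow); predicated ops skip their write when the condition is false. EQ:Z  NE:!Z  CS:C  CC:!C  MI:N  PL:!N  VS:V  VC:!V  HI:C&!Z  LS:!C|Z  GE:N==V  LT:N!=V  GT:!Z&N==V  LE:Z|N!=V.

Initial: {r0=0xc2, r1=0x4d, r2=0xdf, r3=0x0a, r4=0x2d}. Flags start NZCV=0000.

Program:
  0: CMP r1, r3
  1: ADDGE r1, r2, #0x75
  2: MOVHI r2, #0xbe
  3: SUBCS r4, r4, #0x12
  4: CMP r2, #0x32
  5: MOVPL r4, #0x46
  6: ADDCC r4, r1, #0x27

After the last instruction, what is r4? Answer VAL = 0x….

[0] flags=0010 → (cmp)
[1] flags=0010 GE?T → r1=0x54
[2] flags=0010 HI?T → r2=0xbe
[3] flags=0010 CS?T → r4=0x1b
[4] flags=1010 → (cmp)
[5] flags=1010 PL?F → skip
[6] flags=1010 CC?F → skip

VAL = 0x1b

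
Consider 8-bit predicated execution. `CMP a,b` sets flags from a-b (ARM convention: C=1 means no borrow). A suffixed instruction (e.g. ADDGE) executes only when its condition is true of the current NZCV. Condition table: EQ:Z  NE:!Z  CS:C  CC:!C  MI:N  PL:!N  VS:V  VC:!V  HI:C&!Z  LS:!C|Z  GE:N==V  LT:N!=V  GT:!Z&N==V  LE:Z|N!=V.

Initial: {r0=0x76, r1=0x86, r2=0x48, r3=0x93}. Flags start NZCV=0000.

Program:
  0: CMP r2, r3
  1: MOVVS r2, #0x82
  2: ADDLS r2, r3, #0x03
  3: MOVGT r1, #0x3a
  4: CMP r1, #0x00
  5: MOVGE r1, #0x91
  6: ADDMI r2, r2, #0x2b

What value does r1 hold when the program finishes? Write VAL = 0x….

VAL = 0x91

[0] flags=1001 → (cmp)
[1] flags=1001 VS?T → r2=0x82
[2] flags=1001 LS?T → r2=0x96
[3] flags=1001 GT?T → r1=0x3a
[4] flags=0010 → (cmp)
[5] flags=0010 GE?T → r1=0x91
[6] flags=0010 MI?F → skip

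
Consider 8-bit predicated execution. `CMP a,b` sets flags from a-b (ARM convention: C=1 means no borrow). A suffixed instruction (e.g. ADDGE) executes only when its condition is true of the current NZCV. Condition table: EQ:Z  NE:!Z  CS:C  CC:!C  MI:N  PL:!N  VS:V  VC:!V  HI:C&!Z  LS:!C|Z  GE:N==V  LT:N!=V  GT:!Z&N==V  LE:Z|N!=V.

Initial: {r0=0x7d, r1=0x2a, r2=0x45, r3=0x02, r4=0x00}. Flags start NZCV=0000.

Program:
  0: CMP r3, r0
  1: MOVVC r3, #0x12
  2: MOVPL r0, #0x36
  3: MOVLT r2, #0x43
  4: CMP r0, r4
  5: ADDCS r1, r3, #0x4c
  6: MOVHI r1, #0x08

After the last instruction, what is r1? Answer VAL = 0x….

[0] flags=1000 → (cmp)
[1] flags=1000 VC?T → r3=0x12
[2] flags=1000 PL?F → skip
[3] flags=1000 LT?T → r2=0x43
[4] flags=0010 → (cmp)
[5] flags=0010 CS?T → r1=0x5e
[6] flags=0010 HI?T → r1=0x08

VAL = 0x08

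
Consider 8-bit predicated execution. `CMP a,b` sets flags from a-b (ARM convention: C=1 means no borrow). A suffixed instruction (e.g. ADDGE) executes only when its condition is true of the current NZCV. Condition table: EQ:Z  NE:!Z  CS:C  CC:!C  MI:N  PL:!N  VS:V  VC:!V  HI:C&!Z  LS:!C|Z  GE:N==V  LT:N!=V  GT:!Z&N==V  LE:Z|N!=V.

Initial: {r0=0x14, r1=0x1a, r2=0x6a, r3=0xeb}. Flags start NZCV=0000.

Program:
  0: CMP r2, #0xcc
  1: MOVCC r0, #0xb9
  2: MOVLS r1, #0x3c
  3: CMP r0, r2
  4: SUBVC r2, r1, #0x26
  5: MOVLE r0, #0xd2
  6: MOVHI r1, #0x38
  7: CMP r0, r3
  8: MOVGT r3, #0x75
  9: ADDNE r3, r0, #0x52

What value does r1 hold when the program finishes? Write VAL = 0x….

VAL = 0x38

0: ✓ CMP  NZCV=1001
1: ✓ MOVCC  r0←0xb9
2: ✓ MOVLS  r1←0x3c
3: ✓ CMP  NZCV=0011
4: · SUBVC
5: ✓ MOVLE  r0←0xd2
6: ✓ MOVHI  r1←0x38
7: ✓ CMP  NZCV=1000
8: · MOVGT
9: ✓ ADDNE  r3←0x24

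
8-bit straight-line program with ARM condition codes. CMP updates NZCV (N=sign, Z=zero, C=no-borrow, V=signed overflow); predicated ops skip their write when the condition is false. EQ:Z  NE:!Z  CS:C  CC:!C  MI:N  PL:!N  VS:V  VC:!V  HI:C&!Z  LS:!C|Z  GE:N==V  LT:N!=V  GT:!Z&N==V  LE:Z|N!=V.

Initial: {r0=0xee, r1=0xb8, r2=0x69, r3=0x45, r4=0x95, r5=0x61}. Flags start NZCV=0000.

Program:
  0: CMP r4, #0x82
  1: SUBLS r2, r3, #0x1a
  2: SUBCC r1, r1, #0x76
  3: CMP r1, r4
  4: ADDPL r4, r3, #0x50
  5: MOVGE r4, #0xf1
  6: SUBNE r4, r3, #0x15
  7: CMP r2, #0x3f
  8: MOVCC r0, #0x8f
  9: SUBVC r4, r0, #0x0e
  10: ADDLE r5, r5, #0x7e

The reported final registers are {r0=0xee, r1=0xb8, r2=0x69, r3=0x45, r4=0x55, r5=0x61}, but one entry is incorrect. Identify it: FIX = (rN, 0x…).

0: ✓ CMP  NZCV=0010
1: · SUBLS
2: · SUBCC
3: ✓ CMP  NZCV=0010
4: ✓ ADDPL  r4←0x95
5: ✓ MOVGE  r4←0xf1
6: ✓ SUBNE  r4←0x30
7: ✓ CMP  NZCV=0010
8: · MOVCC
9: ✓ SUBVC  r4←0xe0
10: · ADDLE

FIX = (r4, 0xe0)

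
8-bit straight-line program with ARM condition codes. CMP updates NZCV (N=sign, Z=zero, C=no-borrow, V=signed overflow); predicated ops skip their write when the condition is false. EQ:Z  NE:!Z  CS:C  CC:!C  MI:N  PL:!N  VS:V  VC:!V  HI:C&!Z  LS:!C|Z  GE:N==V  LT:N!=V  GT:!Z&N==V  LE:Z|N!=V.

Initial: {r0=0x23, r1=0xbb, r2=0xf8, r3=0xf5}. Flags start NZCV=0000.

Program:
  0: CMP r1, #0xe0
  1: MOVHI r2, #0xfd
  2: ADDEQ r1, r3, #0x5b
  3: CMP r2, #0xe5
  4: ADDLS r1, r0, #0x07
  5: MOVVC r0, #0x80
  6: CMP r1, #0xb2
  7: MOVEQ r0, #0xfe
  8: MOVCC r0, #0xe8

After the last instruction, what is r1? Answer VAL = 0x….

VAL = 0xbb

0: ✓ CMP  NZCV=1000
1: · MOVHI
2: · ADDEQ
3: ✓ CMP  NZCV=0010
4: · ADDLS
5: ✓ MOVVC  r0←0x80
6: ✓ CMP  NZCV=0010
7: · MOVEQ
8: · MOVCC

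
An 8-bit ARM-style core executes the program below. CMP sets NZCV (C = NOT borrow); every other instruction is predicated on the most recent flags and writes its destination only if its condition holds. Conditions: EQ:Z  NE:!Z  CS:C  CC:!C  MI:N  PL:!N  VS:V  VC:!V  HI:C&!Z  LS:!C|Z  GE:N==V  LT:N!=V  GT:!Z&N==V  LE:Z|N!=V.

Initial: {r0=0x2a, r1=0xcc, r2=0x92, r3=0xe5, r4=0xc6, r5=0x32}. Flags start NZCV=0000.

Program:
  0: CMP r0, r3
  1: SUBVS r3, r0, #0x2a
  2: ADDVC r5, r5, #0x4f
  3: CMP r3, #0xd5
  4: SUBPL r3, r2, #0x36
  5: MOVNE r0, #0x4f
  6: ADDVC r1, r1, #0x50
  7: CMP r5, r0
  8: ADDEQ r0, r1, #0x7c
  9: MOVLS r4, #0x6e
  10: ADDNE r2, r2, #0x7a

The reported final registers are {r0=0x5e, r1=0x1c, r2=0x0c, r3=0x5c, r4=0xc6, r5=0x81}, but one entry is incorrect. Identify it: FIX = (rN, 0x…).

0: ✓ CMP  NZCV=0000
1: · SUBVS
2: ✓ ADDVC  r5←0x81
3: ✓ CMP  NZCV=0010
4: ✓ SUBPL  r3←0x5c
5: ✓ MOVNE  r0←0x4f
6: ✓ ADDVC  r1←0x1c
7: ✓ CMP  NZCV=0011
8: · ADDEQ
9: · MOVLS
10: ✓ ADDNE  r2←0x0c

FIX = (r0, 0x4f)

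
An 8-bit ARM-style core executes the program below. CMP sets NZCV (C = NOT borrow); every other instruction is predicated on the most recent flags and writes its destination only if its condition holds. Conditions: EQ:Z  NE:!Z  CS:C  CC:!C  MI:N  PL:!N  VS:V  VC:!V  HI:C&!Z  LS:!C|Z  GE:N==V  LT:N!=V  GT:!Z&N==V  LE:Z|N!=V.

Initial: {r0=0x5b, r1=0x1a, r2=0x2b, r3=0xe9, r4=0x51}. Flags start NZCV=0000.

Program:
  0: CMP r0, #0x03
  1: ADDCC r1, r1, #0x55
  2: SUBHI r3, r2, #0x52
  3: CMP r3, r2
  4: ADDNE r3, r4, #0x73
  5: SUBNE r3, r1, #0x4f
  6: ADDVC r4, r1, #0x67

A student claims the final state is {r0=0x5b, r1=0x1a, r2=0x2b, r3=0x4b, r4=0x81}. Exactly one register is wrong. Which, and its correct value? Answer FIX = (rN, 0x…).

[0] flags=0010 → (cmp)
[1] flags=0010 CC?F → skip
[2] flags=0010 HI?T → r3=0xd9
[3] flags=1010 → (cmp)
[4] flags=1010 NE?T → r3=0xc4
[5] flags=1010 NE?T → r3=0xcb
[6] flags=1010 VC?T → r4=0x81

FIX = (r3, 0xcb)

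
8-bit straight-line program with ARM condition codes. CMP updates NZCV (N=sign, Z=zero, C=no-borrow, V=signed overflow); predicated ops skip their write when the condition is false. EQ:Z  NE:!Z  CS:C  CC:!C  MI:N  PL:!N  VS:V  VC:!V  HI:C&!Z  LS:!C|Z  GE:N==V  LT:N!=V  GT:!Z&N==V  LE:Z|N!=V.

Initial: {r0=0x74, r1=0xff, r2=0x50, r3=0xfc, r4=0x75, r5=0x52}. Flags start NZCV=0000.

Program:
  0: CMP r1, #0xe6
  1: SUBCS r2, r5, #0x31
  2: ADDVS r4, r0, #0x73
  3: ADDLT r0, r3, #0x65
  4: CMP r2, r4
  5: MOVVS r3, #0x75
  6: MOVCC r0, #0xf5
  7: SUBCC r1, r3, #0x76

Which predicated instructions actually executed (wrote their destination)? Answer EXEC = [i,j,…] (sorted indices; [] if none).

0: ✓ CMP  NZCV=0010
1: ✓ SUBCS  r2←0x21
2: · ADDVS
3: · ADDLT
4: ✓ CMP  NZCV=1000
5: · MOVVS
6: ✓ MOVCC  r0←0xf5
7: ✓ SUBCC  r1←0x86

EXEC = [1,6,7]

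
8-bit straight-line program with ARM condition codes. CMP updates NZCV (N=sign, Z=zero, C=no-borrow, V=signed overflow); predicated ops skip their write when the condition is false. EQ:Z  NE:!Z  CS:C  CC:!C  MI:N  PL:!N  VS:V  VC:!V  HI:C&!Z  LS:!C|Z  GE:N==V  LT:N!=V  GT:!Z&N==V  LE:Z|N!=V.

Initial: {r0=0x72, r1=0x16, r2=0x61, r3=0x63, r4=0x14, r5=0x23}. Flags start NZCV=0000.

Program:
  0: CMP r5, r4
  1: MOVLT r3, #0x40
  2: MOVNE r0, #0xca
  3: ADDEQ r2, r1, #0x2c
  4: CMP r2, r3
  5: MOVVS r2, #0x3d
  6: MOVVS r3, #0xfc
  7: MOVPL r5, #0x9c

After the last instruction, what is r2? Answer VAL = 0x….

0: ✓ CMP  NZCV=0010
1: · MOVLT
2: ✓ MOVNE  r0←0xca
3: · ADDEQ
4: ✓ CMP  NZCV=1000
5: · MOVVS
6: · MOVVS
7: · MOVPL

VAL = 0x61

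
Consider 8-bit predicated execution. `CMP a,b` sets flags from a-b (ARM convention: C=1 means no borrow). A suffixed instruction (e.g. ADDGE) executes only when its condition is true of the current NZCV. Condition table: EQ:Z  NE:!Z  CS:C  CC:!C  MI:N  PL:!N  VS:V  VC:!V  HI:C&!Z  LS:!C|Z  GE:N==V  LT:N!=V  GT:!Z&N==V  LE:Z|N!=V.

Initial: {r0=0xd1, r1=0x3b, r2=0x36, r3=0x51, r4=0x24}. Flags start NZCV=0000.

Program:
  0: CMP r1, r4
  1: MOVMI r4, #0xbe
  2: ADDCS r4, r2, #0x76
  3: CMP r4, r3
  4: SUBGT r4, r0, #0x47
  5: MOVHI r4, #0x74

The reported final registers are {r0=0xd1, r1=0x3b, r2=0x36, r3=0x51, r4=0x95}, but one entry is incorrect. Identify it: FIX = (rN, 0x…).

0: ✓ CMP  NZCV=0010
1: · MOVMI
2: ✓ ADDCS  r4←0xac
3: ✓ CMP  NZCV=0011
4: · SUBGT
5: ✓ MOVHI  r4←0x74

FIX = (r4, 0x74)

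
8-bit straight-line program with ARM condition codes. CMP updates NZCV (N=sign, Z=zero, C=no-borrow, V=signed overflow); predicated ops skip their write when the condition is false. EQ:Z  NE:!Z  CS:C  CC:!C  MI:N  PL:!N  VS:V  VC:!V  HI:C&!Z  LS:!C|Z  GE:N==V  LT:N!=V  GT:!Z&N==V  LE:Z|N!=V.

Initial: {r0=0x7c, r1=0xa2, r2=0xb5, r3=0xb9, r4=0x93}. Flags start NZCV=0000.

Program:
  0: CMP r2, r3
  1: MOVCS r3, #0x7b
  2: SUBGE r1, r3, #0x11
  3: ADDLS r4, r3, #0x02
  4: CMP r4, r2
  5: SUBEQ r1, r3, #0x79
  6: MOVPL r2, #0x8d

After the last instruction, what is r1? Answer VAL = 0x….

VAL = 0xa2

0: ✓ CMP  NZCV=1000
1: · MOVCS
2: · SUBGE
3: ✓ ADDLS  r4←0xbb
4: ✓ CMP  NZCV=0010
5: · SUBEQ
6: ✓ MOVPL  r2←0x8d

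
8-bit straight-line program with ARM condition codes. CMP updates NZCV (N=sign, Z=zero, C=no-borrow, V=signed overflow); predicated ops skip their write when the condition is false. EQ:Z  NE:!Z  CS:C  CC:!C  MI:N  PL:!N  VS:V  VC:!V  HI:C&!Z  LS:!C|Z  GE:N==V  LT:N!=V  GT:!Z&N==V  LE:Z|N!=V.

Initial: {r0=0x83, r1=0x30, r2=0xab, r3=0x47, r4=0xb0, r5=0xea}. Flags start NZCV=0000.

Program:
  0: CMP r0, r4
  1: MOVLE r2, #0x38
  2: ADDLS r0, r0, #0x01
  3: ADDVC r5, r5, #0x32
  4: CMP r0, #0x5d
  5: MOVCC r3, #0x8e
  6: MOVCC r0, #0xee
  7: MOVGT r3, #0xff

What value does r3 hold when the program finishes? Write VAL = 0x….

VAL = 0x47

[0] flags=1000 → (cmp)
[1] flags=1000 LE?T → r2=0x38
[2] flags=1000 LS?T → r0=0x84
[3] flags=1000 VC?T → r5=0x1c
[4] flags=0011 → (cmp)
[5] flags=0011 CC?F → skip
[6] flags=0011 CC?F → skip
[7] flags=0011 GT?F → skip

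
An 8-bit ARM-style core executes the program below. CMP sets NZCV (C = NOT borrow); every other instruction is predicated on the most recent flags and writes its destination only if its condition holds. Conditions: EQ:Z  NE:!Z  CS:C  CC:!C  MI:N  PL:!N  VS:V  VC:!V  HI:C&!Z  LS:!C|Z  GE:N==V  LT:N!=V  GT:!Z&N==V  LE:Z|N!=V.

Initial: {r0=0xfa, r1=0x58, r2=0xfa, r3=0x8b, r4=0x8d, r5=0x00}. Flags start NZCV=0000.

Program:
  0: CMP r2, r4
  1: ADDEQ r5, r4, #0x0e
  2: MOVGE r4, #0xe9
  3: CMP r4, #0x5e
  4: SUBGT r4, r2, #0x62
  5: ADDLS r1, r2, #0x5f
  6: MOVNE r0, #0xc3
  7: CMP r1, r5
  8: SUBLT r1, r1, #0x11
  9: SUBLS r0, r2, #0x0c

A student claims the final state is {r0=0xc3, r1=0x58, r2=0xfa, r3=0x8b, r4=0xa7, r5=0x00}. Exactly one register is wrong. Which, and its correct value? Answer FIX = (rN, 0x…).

FIX = (r4, 0xe9)

0: ✓ CMP  NZCV=0010
1: · ADDEQ
2: ✓ MOVGE  r4←0xe9
3: ✓ CMP  NZCV=1010
4: · SUBGT
5: · ADDLS
6: ✓ MOVNE  r0←0xc3
7: ✓ CMP  NZCV=0010
8: · SUBLT
9: · SUBLS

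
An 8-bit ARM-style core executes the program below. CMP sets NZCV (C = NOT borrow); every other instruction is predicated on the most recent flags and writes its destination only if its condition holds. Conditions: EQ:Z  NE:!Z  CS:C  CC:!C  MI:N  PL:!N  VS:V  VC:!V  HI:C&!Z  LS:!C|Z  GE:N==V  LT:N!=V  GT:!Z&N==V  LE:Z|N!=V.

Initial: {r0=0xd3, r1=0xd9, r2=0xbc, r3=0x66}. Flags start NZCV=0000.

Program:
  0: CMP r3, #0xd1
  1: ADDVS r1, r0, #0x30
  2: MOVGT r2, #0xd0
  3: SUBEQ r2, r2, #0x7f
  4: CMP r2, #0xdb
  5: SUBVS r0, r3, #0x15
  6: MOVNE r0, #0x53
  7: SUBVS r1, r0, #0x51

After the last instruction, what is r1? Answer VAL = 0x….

VAL = 0x03

[0] flags=1001 → (cmp)
[1] flags=1001 VS?T → r1=0x03
[2] flags=1001 GT?T → r2=0xd0
[3] flags=1001 EQ?F → skip
[4] flags=1000 → (cmp)
[5] flags=1000 VS?F → skip
[6] flags=1000 NE?T → r0=0x53
[7] flags=1000 VS?F → skip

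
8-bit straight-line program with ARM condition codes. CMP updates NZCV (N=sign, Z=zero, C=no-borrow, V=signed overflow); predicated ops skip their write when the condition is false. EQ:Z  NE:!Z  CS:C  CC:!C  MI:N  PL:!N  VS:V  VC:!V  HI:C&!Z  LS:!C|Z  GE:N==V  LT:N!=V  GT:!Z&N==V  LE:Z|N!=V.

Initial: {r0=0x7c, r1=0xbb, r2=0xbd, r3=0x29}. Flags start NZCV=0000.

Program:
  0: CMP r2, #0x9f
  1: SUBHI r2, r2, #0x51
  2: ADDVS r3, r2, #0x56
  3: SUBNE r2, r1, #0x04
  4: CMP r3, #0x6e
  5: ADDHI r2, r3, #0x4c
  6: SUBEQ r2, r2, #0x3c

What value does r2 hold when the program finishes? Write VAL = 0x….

VAL = 0xb7

[0] flags=0010 → (cmp)
[1] flags=0010 HI?T → r2=0x6c
[2] flags=0010 VS?F → skip
[3] flags=0010 NE?T → r2=0xb7
[4] flags=1000 → (cmp)
[5] flags=1000 HI?F → skip
[6] flags=1000 EQ?F → skip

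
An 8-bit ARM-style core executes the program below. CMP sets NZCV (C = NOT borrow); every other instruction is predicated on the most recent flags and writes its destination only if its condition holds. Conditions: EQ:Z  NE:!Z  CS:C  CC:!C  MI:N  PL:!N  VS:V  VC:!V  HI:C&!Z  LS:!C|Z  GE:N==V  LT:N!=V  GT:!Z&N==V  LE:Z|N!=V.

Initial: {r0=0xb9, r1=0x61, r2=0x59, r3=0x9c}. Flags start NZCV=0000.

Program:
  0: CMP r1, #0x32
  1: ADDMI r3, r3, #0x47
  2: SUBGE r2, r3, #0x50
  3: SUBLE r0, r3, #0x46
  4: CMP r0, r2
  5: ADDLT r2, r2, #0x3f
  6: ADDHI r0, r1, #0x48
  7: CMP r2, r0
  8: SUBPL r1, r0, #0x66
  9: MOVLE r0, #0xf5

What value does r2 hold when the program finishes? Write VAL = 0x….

[0] flags=0010 → (cmp)
[1] flags=0010 MI?F → skip
[2] flags=0010 GE?T → r2=0x4c
[3] flags=0010 LE?F → skip
[4] flags=0011 → (cmp)
[5] flags=0011 LT?T → r2=0x8b
[6] flags=0011 HI?T → r0=0xa9
[7] flags=1000 → (cmp)
[8] flags=1000 PL?F → skip
[9] flags=1000 LE?T → r0=0xf5

VAL = 0x8b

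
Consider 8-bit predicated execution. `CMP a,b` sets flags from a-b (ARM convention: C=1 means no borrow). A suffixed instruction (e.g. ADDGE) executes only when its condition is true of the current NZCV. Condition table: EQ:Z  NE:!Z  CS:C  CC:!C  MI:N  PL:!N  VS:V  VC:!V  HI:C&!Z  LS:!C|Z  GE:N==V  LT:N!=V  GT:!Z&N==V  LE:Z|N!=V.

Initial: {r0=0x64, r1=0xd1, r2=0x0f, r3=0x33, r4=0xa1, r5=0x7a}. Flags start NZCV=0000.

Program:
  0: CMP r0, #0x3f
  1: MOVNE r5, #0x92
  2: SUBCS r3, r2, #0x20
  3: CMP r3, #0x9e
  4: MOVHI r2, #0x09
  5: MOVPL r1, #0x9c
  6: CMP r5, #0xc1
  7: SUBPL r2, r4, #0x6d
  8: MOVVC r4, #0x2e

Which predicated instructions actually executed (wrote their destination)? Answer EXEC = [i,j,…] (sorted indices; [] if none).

EXEC = [1,2,4,5,8]

0: ✓ CMP  NZCV=0010
1: ✓ MOVNE  r5←0x92
2: ✓ SUBCS  r3←0xef
3: ✓ CMP  NZCV=0010
4: ✓ MOVHI  r2←0x09
5: ✓ MOVPL  r1←0x9c
6: ✓ CMP  NZCV=1000
7: · SUBPL
8: ✓ MOVVC  r4←0x2e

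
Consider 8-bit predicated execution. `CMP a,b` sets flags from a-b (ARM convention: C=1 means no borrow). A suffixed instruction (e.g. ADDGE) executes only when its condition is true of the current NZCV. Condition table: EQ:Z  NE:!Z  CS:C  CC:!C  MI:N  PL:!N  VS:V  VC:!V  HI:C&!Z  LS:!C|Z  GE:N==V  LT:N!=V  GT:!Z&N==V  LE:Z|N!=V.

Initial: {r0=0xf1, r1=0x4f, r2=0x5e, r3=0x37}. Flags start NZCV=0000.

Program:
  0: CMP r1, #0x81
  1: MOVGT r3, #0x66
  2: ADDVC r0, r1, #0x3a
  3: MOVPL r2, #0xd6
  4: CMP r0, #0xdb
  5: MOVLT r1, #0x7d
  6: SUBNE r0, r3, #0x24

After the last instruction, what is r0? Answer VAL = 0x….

0: ✓ CMP  NZCV=1001
1: ✓ MOVGT  r3←0x66
2: · ADDVC
3: · MOVPL
4: ✓ CMP  NZCV=0010
5: · MOVLT
6: ✓ SUBNE  r0←0x42

VAL = 0x42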